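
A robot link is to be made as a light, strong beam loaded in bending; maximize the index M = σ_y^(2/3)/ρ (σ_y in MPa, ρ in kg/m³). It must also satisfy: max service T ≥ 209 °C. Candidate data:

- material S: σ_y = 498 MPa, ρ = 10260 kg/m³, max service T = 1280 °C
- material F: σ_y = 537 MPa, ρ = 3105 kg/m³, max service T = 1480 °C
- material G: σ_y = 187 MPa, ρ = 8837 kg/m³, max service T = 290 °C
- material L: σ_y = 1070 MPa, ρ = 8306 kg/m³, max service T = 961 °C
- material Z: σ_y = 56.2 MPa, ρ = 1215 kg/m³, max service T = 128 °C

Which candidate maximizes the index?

Screen on constraints: max service T ≥ 209 °C. Survivors: material S, material F, material G, material L.
Evaluate M for each candidate:
  material F: M = 21.3×10⁻³
  material L: M = 12.6×10⁻³
  material S: M = 6.12×10⁻³
  material G: M = 3.70×10⁻³
Material F ranks first.

material F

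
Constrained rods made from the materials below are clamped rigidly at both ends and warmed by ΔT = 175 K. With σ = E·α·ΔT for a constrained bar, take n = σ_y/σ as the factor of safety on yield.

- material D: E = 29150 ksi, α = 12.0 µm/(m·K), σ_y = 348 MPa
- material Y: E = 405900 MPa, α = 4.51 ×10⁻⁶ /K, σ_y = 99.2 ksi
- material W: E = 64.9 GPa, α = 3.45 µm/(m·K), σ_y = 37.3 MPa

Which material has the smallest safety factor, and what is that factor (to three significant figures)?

material D, n = 0.825

With everything in SI (GPa, ×10⁻⁶/K, MPa):
  material D: E = 201.0, α = 12.0, σ_y = 348.0 → σ = 422 MPa, n = 0.825
  material Y: E = 405.9, α = 4.51, σ_y = 684.0 → σ = 320 MPa, n = 2.13
  material W: E = 64.90, α = 3.45, σ_y = 37.30 → σ = 39.2 MPa, n = 0.952
Smallest n: material D with n = 0.825.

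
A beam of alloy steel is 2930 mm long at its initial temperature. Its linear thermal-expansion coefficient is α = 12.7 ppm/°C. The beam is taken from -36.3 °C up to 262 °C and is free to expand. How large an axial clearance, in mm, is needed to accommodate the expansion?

11.1 mm

ΔT = 262 − (-36.3) = 298.3 K.
ΔL = α·L₀·ΔT = 12.7×10⁻⁶ × 2930 mm × 298.3 K = 11.1 mm.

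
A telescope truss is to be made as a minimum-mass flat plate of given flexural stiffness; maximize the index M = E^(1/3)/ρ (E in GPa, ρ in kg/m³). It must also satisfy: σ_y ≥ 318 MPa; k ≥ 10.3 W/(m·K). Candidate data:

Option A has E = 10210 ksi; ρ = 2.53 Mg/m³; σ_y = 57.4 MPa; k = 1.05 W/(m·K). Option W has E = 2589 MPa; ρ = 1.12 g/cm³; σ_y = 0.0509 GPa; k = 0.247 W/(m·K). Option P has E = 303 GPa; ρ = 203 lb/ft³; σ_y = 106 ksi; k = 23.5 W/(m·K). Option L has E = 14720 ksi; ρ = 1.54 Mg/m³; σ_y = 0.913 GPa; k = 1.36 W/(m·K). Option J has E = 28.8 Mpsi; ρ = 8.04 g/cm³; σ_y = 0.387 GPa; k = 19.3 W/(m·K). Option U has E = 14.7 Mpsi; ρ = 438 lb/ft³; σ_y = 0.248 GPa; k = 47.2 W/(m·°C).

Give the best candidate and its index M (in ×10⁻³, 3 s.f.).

option P, M = 2.07×10⁻³

Screen on constraints: σ_y ≥ 318 MPa; k ≥ 10.3 W/(m·K). Survivors: option P, option J.
Putting every candidate on a common basis:
  option P: E = 303.0 GPa, ρ = 3252 kg/m³
  option J: E = 198.6 GPa, ρ = 8040 kg/m³
  option P: M = 2.07×10⁻³
  option J: M = 0.726×10⁻³
Option P has the largest M.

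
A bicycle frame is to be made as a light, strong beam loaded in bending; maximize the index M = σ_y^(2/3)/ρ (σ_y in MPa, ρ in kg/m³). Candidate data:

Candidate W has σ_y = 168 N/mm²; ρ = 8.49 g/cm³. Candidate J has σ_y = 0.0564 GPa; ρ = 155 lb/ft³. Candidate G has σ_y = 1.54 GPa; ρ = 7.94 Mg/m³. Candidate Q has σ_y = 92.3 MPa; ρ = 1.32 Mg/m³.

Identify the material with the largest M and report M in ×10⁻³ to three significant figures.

candidate G, M = 16.8×10⁻³

Normalizing units and computing the index:
  candidate W: σ_y = 168.0 MPa, ρ = 8490 kg/m³
  candidate J: σ_y = 56.40 MPa, ρ = 2483 kg/m³
  candidate G: σ_y = 1540 MPa, ρ = 7940 kg/m³
  candidate Q: σ_y = 92.30 MPa, ρ = 1320 kg/m³
  candidate G: M = 16.8×10⁻³
  candidate Q: M = 15.5×10⁻³
  candidate J: M = 5.92×10⁻³
  candidate W: M = 3.59×10⁻³
Candidate G has the largest M.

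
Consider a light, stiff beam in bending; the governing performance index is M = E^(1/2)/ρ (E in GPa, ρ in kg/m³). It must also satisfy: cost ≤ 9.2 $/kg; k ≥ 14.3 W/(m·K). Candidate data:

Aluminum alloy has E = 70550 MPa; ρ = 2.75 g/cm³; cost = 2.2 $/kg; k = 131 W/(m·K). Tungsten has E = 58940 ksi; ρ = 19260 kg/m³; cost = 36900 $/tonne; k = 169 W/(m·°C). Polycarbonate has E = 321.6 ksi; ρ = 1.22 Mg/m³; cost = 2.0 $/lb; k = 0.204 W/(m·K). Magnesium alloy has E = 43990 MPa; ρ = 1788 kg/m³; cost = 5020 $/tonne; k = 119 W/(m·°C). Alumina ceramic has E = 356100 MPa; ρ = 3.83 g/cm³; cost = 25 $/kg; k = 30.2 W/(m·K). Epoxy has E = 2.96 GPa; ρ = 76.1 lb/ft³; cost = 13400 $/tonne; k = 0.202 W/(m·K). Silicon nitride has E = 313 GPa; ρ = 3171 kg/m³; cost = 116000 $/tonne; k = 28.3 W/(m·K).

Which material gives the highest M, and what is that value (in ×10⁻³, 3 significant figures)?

Screen on constraints: cost ≤ 9.2 $/kg; k ≥ 14.3 W/(m·K). Survivors: aluminum alloy, magnesium alloy.
After converting to SI:
  aluminum alloy: E = 70.55 GPa, ρ = 2750 kg/m³
  magnesium alloy: E = 43.99 GPa, ρ = 1788 kg/m³
  magnesium alloy: M = 3.71×10⁻³
  aluminum alloy: M = 3.05×10⁻³
Magnesium alloy has the largest M.

magnesium alloy, M = 3.71×10⁻³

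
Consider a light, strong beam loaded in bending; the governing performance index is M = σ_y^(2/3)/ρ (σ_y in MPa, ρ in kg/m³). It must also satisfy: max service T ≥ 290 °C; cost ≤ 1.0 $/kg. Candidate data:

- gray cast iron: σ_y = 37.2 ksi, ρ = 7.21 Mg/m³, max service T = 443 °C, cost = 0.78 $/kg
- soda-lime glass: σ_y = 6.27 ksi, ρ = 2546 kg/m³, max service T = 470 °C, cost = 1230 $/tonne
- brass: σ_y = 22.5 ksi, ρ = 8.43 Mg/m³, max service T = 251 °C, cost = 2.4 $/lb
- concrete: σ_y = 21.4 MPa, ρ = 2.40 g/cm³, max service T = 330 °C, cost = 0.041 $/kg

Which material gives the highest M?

Screen on constraints: max service T ≥ 290 °C; cost ≤ 1.0 $/kg. Survivors: gray cast iron, concrete.
After converting to SI:
  gray cast iron: σ_y = 256.5 MPa, ρ = 7210 kg/m³
  concrete: σ_y = 21.40 MPa, ρ = 2400 kg/m³
  gray cast iron: M = 5.60×10⁻³
  concrete: M = 3.21×10⁻³
Highest index: gray cast iron.

gray cast iron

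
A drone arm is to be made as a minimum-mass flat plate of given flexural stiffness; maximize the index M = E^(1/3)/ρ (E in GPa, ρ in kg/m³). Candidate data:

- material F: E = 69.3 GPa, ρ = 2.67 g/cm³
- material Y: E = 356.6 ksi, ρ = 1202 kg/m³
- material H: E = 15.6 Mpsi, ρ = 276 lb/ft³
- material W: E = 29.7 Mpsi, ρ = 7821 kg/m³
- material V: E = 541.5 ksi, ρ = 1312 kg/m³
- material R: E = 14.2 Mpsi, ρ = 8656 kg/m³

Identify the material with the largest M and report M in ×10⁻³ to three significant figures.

material F, M = 1.54×10⁻³

Normalizing units and computing the index:
  material F: E = 69.30 GPa, ρ = 2670 kg/m³
  material Y: E = 2.459 GPa, ρ = 1202 kg/m³
  material H: E = 107.6 GPa, ρ = 4421 kg/m³
  material W: E = 204.8 GPa, ρ = 7821 kg/m³
  material V: E = 3.734 GPa, ρ = 1312 kg/m³
  material R: E = 97.91 GPa, ρ = 8656 kg/m³
  material F: M = 1.54×10⁻³
  material V: M = 1.18×10⁻³
  material Y: M = 1.12×10⁻³
  material H: M = 1.08×10⁻³
  material W: M = 0.754×10⁻³
  material R: M = 0.532×10⁻³
Material F ranks first.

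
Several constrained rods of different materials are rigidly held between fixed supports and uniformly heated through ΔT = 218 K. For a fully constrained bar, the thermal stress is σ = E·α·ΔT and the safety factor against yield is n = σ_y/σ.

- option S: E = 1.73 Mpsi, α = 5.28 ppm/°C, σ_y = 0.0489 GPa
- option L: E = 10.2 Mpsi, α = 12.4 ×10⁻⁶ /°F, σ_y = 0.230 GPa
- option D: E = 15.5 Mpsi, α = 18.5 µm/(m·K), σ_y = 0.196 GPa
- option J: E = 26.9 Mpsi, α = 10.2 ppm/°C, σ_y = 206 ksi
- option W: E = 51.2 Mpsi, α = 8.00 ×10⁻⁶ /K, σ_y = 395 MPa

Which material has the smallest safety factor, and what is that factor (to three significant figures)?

option D, n = 0.455

Per material, after unit conversion:
  option S: E = 11.93, α = 5.28, σ_y = 48.90 → σ = 13.7 MPa, n = 3.56
  option L: E = 70.33, α = 22.3, σ_y = 230.0 → σ = 342 MPa, n = 0.672
  option D: E = 106.9, α = 18.5, σ_y = 196.0 → σ = 431 MPa, n = 0.455
  option J: E = 185.5, α = 10.2, σ_y = 1420 → σ = 412 MPa, n = 3.44
  option W: E = 353.0, α = 8.00, σ_y = 395.0 → σ = 616 MPa, n = 0.642
Smallest n: option D with n = 0.455.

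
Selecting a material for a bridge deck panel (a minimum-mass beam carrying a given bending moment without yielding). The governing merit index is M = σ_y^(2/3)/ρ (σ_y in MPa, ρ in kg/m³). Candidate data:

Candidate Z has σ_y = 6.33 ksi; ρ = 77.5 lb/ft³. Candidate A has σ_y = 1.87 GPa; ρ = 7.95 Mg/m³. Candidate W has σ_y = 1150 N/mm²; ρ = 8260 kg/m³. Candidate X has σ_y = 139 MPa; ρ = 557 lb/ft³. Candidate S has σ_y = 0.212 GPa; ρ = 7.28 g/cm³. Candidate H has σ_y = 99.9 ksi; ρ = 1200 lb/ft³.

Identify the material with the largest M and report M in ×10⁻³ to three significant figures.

candidate A, M = 19.1×10⁻³

In SI units:
  candidate Z: σ_y = 43.64 MPa, ρ = 1241 kg/m³
  candidate A: σ_y = 1870 MPa, ρ = 7950 kg/m³
  candidate W: σ_y = 1150 MPa, ρ = 8260 kg/m³
  candidate X: σ_y = 139.0 MPa, ρ = 8922 kg/m³
  candidate S: σ_y = 212.0 MPa, ρ = 7280 kg/m³
  candidate H: σ_y = 688.8 MPa, ρ = 19220 kg/m³
  candidate A: M = 19.1×10⁻³
  candidate W: M = 13.3×10⁻³
  candidate Z: M = 9.99×10⁻³
  candidate S: M = 4.88×10⁻³
  candidate H: M = 4.06×10⁻³
  candidate X: M = 3.01×10⁻³
The maximum is for candidate A.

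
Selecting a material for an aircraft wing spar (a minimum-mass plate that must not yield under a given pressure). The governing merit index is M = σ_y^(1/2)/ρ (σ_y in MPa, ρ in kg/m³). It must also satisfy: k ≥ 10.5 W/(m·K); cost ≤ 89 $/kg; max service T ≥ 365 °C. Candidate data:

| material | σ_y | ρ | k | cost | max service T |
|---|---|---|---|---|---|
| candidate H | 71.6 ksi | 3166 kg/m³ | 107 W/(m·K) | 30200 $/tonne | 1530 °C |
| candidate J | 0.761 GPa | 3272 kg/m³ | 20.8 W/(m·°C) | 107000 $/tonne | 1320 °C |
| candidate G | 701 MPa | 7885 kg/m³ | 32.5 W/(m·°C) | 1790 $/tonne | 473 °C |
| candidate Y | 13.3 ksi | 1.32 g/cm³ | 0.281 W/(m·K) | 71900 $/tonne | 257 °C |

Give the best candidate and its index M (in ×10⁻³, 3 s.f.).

Screen on constraints: k ≥ 10.5 W/(m·K); cost ≤ 89 $/kg; max service T ≥ 365 °C. Survivors: candidate H, candidate G.
After converting to SI:
  candidate H: σ_y = 493.7 MPa, ρ = 3166 kg/m³
  candidate G: σ_y = 701.0 MPa, ρ = 7885 kg/m³
  candidate H: M = 7.02×10⁻³
  candidate G: M = 3.36×10⁻³
Candidate H ranks first.

candidate H, M = 7.02×10⁻³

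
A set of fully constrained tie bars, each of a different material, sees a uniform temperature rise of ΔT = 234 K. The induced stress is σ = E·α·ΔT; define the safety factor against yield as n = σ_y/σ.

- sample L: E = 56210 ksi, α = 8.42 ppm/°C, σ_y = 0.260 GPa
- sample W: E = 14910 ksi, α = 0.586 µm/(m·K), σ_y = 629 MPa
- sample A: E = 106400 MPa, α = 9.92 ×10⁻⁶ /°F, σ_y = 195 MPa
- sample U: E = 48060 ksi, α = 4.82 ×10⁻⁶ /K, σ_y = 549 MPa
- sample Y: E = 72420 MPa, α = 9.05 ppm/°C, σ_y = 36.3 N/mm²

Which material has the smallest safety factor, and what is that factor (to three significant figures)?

sample Y, n = 0.237

With everything in SI (GPa, ×10⁻⁶/K, MPa):
  sample L: E = 387.6, α = 8.42, σ_y = 260.0 → σ = 764 MPa, n = 0.340
  sample W: E = 102.8, α = 0.586, σ_y = 629.0 → σ = 14.1 MPa, n = 44.6
  sample A: E = 106.4, α = 17.9, σ_y = 195.0 → σ = 445 MPa, n = 0.439
  sample U: E = 331.4, α = 4.82, σ_y = 549.0 → σ = 374 MPa, n = 1.47
  sample Y: E = 72.42, α = 9.05, σ_y = 36.30 → σ = 153 MPa, n = 0.237
Smallest n: sample Y with n = 0.237.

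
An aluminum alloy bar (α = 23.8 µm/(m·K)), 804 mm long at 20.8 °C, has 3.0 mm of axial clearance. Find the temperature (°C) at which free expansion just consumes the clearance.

α·L₀·ΔT = 3.0 mm ⇒ ΔT = 3.0 / (23.8×10⁻⁶ × 804.0) = 156.8 K.
T = 20.8 + 156.8 = 177.6 °C.

178 °C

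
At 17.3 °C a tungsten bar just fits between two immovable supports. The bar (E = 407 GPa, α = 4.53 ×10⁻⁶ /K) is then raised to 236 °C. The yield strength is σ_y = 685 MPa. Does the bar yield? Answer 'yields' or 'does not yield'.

ΔT = 218.7 K. Constrained thermal stress σ = E·α·ΔT = 407.0×10³ MPa × 4.53×10⁻⁶ × 218.7 = 403 MPa (compressive).
Compare to σ_y = 685 MPa: σ < σ_y, so it does not yield.

does not yield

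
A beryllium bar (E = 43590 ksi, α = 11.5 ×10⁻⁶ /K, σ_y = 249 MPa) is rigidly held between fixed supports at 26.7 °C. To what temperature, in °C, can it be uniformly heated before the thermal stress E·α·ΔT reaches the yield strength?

E = 43590 ksi = 300.5 GPa.
E·α·ΔT = 249.0 MPa ⇒ ΔT = 249.0 / (300.5×10³ × 11.5×10⁻⁶) = 72.04 K.
T = 26.7 + 72.04 = 98.74 °C.

98.7 °C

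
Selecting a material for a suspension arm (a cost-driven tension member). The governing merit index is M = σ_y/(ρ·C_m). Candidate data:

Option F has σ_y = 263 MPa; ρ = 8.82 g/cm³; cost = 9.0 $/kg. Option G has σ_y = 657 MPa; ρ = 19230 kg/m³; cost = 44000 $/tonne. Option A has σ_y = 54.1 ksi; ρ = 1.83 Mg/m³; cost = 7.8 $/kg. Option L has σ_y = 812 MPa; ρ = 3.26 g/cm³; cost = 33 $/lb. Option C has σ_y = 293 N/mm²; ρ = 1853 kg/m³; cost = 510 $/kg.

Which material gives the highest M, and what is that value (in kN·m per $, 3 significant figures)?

Putting every candidate on a common basis:
  option F: σ_y = 263.0 MPa, ρ = 8820 kg/m³, cost = 9.000 $/kg
  option G: σ_y = 657.0 MPa, ρ = 19230 kg/m³, cost = 44.00 $/kg
  option A: σ_y = 373.0 MPa, ρ = 1830 kg/m³, cost = 7.800 $/kg
  option L: σ_y = 812.0 MPa, ρ = 3260 kg/m³, cost = 72.75 $/kg
  option C: σ_y = 293.0 MPa, ρ = 1853 kg/m³, cost = 510.0 $/kg
  option A: M = 26.1 kN·m per $
  option L: M = 3.42 kN·m per $
  option F: M = 3.31 kN·m per $
  option G: M = 0.776 kN·m per $
  option C: M = 0.310 kN·m per $
Option A has the largest M.

option A, M = 26.1 kN·m per $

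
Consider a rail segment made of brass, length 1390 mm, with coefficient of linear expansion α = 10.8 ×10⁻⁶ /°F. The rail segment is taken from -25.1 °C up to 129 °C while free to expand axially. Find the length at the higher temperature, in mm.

Convert α: 10.8×10⁻⁶/°F × (9/5) = 19.4×10⁻⁶/K.
ΔT = 129 − (-25.1) = 154.1 K.
ΔL = α·L₀·ΔT = 19.4×10⁻⁶ × 1390 mm × 154.1 K = 4.16 mm.
L = L₀ + ΔL = 1390 + 4.16 = 1394.2 mm.

1394.2 mm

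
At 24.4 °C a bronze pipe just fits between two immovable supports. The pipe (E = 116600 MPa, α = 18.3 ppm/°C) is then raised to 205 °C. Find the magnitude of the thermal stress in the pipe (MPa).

385 MPa

E = 116600 MPa = 116.6 GPa.
ΔT = 180.6 K. Constrained thermal stress σ = E·α·ΔT = 116.6×10³ MPa × 18.3×10⁻⁶ × 180.6 = 385 MPa (compressive).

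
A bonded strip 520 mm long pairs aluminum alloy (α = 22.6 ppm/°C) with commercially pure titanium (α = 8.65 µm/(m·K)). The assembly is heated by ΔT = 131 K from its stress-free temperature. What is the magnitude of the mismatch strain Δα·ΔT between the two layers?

1.83×10⁻³

Δα = |22.6 − 8.65|×10⁻⁶/K = 14.0×10⁻⁶/K.
Mismatch strain = Δα·ΔT = 14.0×10⁻⁶ × 131.0 = 1.83×10⁻³.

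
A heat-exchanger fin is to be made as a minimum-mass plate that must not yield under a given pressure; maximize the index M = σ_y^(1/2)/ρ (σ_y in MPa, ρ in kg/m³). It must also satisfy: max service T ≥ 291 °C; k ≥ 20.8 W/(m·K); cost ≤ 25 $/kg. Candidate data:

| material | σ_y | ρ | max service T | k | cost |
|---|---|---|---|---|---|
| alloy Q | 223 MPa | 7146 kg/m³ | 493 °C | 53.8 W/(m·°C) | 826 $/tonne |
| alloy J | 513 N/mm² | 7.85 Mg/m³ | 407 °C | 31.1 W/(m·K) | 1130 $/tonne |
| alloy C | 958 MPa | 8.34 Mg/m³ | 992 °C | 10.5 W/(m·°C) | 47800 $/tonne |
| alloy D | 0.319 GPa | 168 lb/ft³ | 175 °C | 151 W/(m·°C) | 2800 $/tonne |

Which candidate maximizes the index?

alloy J

Screen on constraints: max service T ≥ 291 °C; k ≥ 20.8 W/(m·K); cost ≤ 25 $/kg. Survivors: alloy Q, alloy J.
Normalizing units and computing the index:
  alloy Q: σ_y = 223.0 MPa, ρ = 7146 kg/m³
  alloy J: σ_y = 513.0 MPa, ρ = 7850 kg/m³
  alloy J: M = 2.89×10⁻³
  alloy Q: M = 2.09×10⁻³
Alloy J ranks first.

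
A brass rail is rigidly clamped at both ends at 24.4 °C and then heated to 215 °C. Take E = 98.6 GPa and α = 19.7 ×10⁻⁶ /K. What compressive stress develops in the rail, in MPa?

370 MPa

ΔT = 190.6 K. Constrained thermal stress σ = E·α·ΔT = 98.60×10³ MPa × 19.7×10⁻⁶ × 190.6 = 370 MPa (compressive).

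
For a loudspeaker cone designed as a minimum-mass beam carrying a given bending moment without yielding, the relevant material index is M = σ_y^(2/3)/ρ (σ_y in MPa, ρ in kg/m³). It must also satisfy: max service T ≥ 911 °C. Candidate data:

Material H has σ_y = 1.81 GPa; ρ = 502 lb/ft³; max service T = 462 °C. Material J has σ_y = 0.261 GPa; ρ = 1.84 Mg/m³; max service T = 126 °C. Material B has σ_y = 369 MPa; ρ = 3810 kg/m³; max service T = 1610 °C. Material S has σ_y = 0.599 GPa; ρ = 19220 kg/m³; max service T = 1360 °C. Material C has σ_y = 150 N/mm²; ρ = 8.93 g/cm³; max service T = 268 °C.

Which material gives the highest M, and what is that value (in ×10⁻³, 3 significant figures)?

material B, M = 13.5×10⁻³

Screen on constraints: max service T ≥ 911 °C. Survivors: material B, material S.
After converting to SI:
  material B: σ_y = 369.0 MPa, ρ = 3810 kg/m³
  material S: σ_y = 599.0 MPa, ρ = 19220 kg/m³
  material B: M = 13.5×10⁻³
  material S: M = 3.70×10⁻³
The maximum is for material B.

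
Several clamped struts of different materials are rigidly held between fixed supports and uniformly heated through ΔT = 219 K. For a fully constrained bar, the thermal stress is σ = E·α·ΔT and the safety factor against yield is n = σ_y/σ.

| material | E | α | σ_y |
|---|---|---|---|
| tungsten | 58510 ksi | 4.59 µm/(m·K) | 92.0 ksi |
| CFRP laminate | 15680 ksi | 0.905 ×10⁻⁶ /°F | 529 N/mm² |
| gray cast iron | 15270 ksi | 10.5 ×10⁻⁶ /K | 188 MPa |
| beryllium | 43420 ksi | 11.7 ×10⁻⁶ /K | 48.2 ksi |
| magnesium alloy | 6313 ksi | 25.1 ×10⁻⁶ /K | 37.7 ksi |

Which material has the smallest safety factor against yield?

beryllium

In consistent units (E in GPa, α in ×10⁻⁶/K, σ_y in MPa):
  tungsten: E = 403.4, α = 4.59, σ_y = 634.3 → σ = 406 MPa, n = 1.56
  CFRP laminate: E = 108.1, α = 1.63, σ_y = 529.0 → σ = 38.6 MPa, n = 13.7
  gray cast iron: E = 105.3, α = 10.5, σ_y = 188.0 → σ = 242 MPa, n = 0.777
  beryllium: E = 299.4, α = 11.7, σ_y = 332.3 → σ = 767 MPa, n = 0.433
  magnesium alloy: E = 43.53, α = 25.1, σ_y = 259.9 → σ = 239 MPa, n = 1.09
Smallest n: beryllium with n = 0.433.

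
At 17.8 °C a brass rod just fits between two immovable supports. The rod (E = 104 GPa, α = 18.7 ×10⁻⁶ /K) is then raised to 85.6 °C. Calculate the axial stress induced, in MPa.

132 MPa

ΔT = 67.80 K. Constrained thermal stress σ = E·α·ΔT = 104.0×10³ MPa × 18.7×10⁻⁶ × 67.80 = 132 MPa (compressive).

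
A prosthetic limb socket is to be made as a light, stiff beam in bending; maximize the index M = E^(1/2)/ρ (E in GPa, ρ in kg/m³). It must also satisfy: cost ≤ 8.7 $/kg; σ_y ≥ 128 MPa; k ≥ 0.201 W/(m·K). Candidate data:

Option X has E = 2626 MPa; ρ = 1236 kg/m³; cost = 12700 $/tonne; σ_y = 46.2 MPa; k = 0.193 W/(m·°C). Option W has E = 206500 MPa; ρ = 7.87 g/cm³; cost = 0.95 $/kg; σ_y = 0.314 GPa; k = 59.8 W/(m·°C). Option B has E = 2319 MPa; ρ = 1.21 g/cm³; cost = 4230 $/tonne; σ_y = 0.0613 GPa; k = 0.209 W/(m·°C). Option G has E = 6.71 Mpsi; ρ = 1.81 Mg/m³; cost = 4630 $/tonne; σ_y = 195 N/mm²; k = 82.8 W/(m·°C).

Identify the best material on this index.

Screen on constraints: cost ≤ 8.7 $/kg; σ_y ≥ 128 MPa; k ≥ 0.201 W/(m·K). Survivors: option W, option G.
Putting every candidate on a common basis:
  option W: E = 206.5 GPa, ρ = 7870 kg/m³
  option G: E = 46.26 GPa, ρ = 1810 kg/m³
  option G: M = 3.76×10⁻³
  option W: M = 1.83×10⁻³
Option G ranks first.

option G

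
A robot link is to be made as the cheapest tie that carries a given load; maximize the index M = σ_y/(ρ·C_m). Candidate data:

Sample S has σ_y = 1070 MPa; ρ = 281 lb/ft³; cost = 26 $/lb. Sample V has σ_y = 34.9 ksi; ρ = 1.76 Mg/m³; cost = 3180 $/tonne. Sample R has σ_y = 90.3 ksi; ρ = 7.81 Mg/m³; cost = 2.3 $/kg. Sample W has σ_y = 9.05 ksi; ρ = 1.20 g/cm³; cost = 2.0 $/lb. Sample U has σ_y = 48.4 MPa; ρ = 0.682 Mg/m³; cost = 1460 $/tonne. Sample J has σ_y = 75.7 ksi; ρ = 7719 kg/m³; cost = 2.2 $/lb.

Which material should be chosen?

Putting every candidate on a common basis:
  sample S: σ_y = 1070 MPa, ρ = 4501 kg/m³, cost = 57.32 $/kg
  sample V: σ_y = 240.6 MPa, ρ = 1760 kg/m³, cost = 3.180 $/kg
  sample R: σ_y = 622.6 MPa, ρ = 7810 kg/m³, cost = 2.300 $/kg
  sample W: σ_y = 62.40 MPa, ρ = 1200 kg/m³, cost = 4.409 $/kg
  sample U: σ_y = 48.40 MPa, ρ = 682.0 kg/m³, cost = 1.460 $/kg
  sample J: σ_y = 521.9 MPa, ρ = 7719 kg/m³, cost = 4.850 $/kg
  sample U: M = 48.6 kN·m per $
  sample V: M = 43.0 kN·m per $
  sample R: M = 34.7 kN·m per $
  sample J: M = 13.9 kN·m per $
  sample W: M = 11.8 kN·m per $
  sample S: M = 4.15 kN·m per $
Sample U has the largest M.

sample U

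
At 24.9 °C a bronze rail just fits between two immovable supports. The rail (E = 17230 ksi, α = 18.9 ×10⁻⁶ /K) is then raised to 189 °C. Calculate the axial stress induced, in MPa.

E = 17230 ksi = 118.8 GPa.
ΔT = 164.1 K. Constrained thermal stress σ = E·α·ΔT = 118.8×10³ MPa × 18.9×10⁻⁶ × 164.1 = 368 MPa (compressive).

368 MPa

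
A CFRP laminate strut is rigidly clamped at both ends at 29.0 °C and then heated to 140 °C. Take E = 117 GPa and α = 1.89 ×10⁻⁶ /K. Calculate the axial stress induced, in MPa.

24.5 MPa

ΔT = 111.0 K. Constrained thermal stress σ = E·α·ΔT = 117.0×10³ MPa × 1.89×10⁻⁶ × 111.0 = 24.5 MPa (compressive).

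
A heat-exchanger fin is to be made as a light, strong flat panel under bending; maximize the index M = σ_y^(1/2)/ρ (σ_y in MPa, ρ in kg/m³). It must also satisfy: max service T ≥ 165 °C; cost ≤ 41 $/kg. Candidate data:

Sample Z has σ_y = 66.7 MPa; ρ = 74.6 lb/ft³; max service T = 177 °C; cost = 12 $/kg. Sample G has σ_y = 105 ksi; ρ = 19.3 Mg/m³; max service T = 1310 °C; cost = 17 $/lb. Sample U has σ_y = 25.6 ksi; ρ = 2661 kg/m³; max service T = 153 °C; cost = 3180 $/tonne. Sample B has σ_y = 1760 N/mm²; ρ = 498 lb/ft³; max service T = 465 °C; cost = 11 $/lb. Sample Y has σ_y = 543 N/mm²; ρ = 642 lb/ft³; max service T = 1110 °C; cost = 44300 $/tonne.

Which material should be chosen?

sample Z

Screen on constraints: max service T ≥ 165 °C; cost ≤ 41 $/kg. Survivors: sample Z, sample G, sample B.
Putting every candidate on a common basis:
  sample Z: σ_y = 66.70 MPa, ρ = 1195 kg/m³
  sample G: σ_y = 723.9 MPa, ρ = 19300 kg/m³
  sample B: σ_y = 1760 MPa, ρ = 7977 kg/m³
  sample Z: M = 6.83×10⁻³
  sample B: M = 5.26×10⁻³
  sample G: M = 1.39×10⁻³
Sample Z has the largest M.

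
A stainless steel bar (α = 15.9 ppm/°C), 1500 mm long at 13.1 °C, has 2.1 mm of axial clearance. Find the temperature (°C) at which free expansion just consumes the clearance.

α·L₀·ΔT = 2.1 mm ⇒ ΔT = 2.1 / (15.9×10⁻⁶ × 1500.0) = 88.05 K.
T = 13.1 + 88.05 = 101.2 °C.

101 °C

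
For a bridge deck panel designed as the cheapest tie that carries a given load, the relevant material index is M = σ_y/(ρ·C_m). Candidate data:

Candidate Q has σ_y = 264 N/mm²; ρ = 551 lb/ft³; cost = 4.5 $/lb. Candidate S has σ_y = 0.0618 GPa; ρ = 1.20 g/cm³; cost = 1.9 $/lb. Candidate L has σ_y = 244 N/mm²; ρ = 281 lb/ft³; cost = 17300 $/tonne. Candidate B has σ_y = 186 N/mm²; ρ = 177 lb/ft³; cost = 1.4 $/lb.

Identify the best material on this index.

In SI units:
  candidate Q: σ_y = 264.0 MPa, ρ = 8826 kg/m³, cost = 9.921 $/kg
  candidate S: σ_y = 61.80 MPa, ρ = 1200 kg/m³, cost = 4.189 $/kg
  candidate L: σ_y = 244.0 MPa, ρ = 4501 kg/m³, cost = 17.30 $/kg
  candidate B: σ_y = 186.0 MPa, ρ = 2835 kg/m³, cost = 3.086 $/kg
  candidate B: M = 21.3 kN·m per $
  candidate S: M = 12.3 kN·m per $
  candidate L: M = 3.13 kN·m per $
  candidate Q: M = 3.02 kN·m per $
Candidate B has the largest M.

candidate B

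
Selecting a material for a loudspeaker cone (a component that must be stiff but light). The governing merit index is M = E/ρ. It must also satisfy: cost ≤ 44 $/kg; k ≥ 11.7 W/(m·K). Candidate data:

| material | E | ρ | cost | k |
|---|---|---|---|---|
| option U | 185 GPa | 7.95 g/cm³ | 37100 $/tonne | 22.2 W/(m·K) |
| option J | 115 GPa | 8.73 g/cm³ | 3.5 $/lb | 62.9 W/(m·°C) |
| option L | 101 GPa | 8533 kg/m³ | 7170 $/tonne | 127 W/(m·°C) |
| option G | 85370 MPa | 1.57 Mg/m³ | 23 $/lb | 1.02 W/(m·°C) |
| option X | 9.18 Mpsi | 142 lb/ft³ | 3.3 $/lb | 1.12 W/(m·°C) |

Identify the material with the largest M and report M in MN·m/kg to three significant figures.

Screen on constraints: cost ≤ 44 $/kg; k ≥ 11.7 W/(m·K). Survivors: option U, option J, option L.
Normalizing units and computing the index:
  option U: E = 185.0 GPa, ρ = 7950 kg/m³
  option J: E = 115.0 GPa, ρ = 8730 kg/m³
  option L: E = 101.0 GPa, ρ = 8533 kg/m³
  option U: M = 23.3 MN·m/kg
  option J: M = 13.2 MN·m/kg
  option L: M = 11.8 MN·m/kg
The maximum is for option U.

option U, M = 23.3 MN·m/kg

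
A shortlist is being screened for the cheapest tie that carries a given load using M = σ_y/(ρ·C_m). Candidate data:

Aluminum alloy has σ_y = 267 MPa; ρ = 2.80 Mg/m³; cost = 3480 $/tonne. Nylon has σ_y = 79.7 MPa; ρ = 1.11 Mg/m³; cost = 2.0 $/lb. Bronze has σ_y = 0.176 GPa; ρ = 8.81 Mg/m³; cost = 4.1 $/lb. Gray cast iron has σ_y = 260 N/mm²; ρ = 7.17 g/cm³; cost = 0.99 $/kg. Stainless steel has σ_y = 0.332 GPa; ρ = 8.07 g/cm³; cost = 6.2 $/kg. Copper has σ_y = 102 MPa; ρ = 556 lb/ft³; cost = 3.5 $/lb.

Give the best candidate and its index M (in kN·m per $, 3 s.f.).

After converting to SI:
  aluminum alloy: σ_y = 267.0 MPa, ρ = 2800 kg/m³, cost = 3.480 $/kg
  nylon: σ_y = 79.70 MPa, ρ = 1110 kg/m³, cost = 4.409 $/kg
  bronze: σ_y = 176.0 MPa, ρ = 8810 kg/m³, cost = 9.039 $/kg
  gray cast iron: σ_y = 260.0 MPa, ρ = 7170 kg/m³, cost = 0.9900 $/kg
  stainless steel: σ_y = 332.0 MPa, ρ = 8070 kg/m³, cost = 6.200 $/kg
  copper: σ_y = 102.0 MPa, ρ = 8906 kg/m³, cost = 7.716 $/kg
  gray cast iron: M = 36.6 kN·m per $
  aluminum alloy: M = 27.4 kN·m per $
  nylon: M = 16.3 kN·m per $
  stainless steel: M = 6.64 kN·m per $
  bronze: M = 2.21 kN·m per $
  copper: M = 1.48 kN·m per $
Gray cast iron ranks first.

gray cast iron, M = 36.6 kN·m per $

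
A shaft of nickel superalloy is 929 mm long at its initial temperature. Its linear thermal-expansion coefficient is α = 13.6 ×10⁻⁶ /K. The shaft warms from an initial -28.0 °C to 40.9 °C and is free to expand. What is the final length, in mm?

ΔT = 40.9 − (-28.0) = 68.90 K.
ΔL = α·L₀·ΔT = 13.6×10⁻⁶ × 929 mm × 68.90 K = 0.871 mm.
L = L₀ + ΔL = 929 + 0.871 = 929.87 mm.

929.87 mm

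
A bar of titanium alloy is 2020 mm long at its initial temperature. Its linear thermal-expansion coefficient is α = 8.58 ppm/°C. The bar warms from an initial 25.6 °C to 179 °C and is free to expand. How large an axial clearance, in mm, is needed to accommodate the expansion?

ΔT = 179 − 25.6 = 153.4 K.
ΔL = α·L₀·ΔT = 8.58×10⁻⁶ × 2020 mm × 153.4 K = 2.66 mm.

2.66 mm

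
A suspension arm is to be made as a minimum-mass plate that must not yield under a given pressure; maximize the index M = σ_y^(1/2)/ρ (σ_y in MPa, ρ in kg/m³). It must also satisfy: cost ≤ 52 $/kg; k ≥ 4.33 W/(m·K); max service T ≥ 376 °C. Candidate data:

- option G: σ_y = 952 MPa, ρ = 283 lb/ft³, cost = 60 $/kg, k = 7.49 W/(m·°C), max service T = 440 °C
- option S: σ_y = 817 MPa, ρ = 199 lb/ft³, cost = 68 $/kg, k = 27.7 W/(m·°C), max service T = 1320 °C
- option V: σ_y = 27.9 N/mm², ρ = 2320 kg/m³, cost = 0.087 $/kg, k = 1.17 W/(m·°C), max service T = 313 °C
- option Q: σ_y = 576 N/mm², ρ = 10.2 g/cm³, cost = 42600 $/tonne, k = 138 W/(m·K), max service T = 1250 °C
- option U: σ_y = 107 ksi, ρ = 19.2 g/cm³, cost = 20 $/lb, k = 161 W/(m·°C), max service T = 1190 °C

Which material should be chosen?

Screen on constraints: cost ≤ 52 $/kg; k ≥ 4.33 W/(m·K); max service T ≥ 376 °C. Survivors: option Q, option U.
Convert each candidate to consistent units, then evaluate M:
  option Q: σ_y = 576.0 MPa, ρ = 10200 kg/m³
  option U: σ_y = 737.7 MPa, ρ = 19200 kg/m³
  option Q: M = 2.35×10⁻³
  option U: M = 1.41×10⁻³
Highest index: option Q.

option Q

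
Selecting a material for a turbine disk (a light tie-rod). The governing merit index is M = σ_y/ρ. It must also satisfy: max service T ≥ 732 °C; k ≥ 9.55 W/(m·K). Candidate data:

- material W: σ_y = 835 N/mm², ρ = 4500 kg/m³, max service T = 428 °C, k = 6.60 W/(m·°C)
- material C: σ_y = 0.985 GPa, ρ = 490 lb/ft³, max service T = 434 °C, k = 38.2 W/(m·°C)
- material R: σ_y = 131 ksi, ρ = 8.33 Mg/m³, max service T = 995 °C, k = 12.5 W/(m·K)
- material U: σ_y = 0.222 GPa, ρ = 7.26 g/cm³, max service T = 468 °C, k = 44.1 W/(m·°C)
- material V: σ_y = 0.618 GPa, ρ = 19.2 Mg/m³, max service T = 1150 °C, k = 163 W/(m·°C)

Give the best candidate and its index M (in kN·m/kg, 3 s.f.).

Screen on constraints: max service T ≥ 732 °C; k ≥ 9.55 W/(m·K). Survivors: material R, material V.
Putting every candidate on a common basis:
  material R: σ_y = 903.2 MPa, ρ = 8330 kg/m³
  material V: σ_y = 618.0 MPa, ρ = 19200 kg/m³
  material R: M = 108 kN·m/kg
  material V: M = 32.2 kN·m/kg
The maximum is for material R.

material R, M = 108 kN·m/kg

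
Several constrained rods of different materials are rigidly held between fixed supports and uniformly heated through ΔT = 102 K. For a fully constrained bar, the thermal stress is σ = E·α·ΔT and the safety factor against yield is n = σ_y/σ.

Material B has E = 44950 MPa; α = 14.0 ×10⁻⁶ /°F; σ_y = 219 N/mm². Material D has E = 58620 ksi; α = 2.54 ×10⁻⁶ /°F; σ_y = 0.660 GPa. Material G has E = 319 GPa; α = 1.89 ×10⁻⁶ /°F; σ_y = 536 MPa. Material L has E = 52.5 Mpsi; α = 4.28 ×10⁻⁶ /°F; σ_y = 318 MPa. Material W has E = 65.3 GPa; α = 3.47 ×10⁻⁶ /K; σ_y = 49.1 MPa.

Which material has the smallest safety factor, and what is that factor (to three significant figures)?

Converting E to GPa, α to ×10⁻⁶/K, σ_y to MPa, then σ and n for each:
  material B: E = 44.95, α = 25.2, σ_y = 219.0 → σ = 116 MPa, n = 1.90
  material D: E = 404.2, α = 4.57, σ_y = 660.0 → σ = 188 MPa, n = 3.50
  material G: E = 319.0, α = 3.40, σ_y = 536.0 → σ = 111 MPa, n = 4.84
  material L: E = 362.0, α = 7.70, σ_y = 318.0 → σ = 284 MPa, n = 1.12
  material W: E = 65.30, α = 3.47, σ_y = 49.10 → σ = 23.1 MPa, n = 2.12
Smallest n: material L with n = 1.12.

material L, n = 1.12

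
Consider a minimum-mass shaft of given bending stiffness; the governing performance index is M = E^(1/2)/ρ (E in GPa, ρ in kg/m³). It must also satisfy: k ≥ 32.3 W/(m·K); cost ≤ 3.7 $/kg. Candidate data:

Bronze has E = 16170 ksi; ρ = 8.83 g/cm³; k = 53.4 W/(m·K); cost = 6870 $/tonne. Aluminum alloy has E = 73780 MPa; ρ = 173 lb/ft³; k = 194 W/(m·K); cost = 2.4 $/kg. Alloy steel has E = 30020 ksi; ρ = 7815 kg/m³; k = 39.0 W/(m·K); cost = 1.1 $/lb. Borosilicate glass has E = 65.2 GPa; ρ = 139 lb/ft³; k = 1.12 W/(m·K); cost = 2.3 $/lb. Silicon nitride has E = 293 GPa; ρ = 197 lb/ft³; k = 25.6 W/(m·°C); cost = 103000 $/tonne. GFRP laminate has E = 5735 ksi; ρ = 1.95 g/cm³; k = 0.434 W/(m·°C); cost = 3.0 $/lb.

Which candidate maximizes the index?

aluminum alloy

Screen on constraints: k ≥ 32.3 W/(m·K); cost ≤ 3.7 $/kg. Survivors: aluminum alloy, alloy steel.
Normalizing units and computing the index:
  aluminum alloy: E = 73.78 GPa, ρ = 2771 kg/m³
  alloy steel: E = 207.0 GPa, ρ = 7815 kg/m³
  aluminum alloy: M = 3.10×10⁻³
  alloy steel: M = 1.84×10⁻³
Highest index: aluminum alloy.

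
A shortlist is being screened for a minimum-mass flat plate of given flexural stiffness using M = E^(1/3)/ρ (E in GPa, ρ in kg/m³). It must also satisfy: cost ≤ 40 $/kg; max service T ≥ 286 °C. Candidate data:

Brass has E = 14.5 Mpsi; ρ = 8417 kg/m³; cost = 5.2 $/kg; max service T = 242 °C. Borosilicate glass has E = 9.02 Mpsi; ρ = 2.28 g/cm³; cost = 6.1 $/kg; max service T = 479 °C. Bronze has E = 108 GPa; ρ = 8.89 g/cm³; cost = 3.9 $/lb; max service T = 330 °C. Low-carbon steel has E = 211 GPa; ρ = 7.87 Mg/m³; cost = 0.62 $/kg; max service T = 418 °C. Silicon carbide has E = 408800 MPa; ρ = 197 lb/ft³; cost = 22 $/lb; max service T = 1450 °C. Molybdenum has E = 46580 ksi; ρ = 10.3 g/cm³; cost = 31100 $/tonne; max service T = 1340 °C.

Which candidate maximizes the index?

Screen on constraints: cost ≤ 40 $/kg; max service T ≥ 286 °C. Survivors: borosilicate glass, bronze, low-carbon steel, molybdenum.
In SI units:
  borosilicate glass: E = 62.19 GPa, ρ = 2280 kg/m³
  bronze: E = 108.0 GPa, ρ = 8890 kg/m³
  low-carbon steel: E = 211.0 GPa, ρ = 7870 kg/m³
  molybdenum: E = 321.2 GPa, ρ = 10300 kg/m³
  borosilicate glass: M = 1.74×10⁻³
  low-carbon steel: M = 0.756×10⁻³
  molybdenum: M = 0.665×10⁻³
  bronze: M = 0.536×10⁻³
Borosilicate glass ranks first.

borosilicate glass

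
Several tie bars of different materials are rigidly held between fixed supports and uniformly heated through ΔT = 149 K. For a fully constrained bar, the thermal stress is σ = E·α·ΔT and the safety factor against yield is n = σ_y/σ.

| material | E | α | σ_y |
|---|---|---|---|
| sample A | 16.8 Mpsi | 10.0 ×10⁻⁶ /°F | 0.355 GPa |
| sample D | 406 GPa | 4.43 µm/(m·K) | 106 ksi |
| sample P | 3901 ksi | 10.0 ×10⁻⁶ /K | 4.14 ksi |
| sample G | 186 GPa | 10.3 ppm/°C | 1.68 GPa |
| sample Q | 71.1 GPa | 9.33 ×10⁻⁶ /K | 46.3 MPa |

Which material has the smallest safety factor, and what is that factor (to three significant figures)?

With everything in SI (GPa, ×10⁻⁶/K, MPa):
  sample A: E = 115.8, α = 18.0, σ_y = 355.0 → σ = 311 MPa, n = 1.14
  sample D: E = 406.0, α = 4.43, σ_y = 730.8 → σ = 268 MPa, n = 2.73
  sample P: E = 26.90, α = 10.0, σ_y = 28.54 → σ = 40.1 MPa, n = 0.712
  sample G: E = 186.0, α = 10.3, σ_y = 1680 → σ = 285 MPa, n = 5.89
  sample Q: E = 71.10, α = 9.33, σ_y = 46.30 → σ = 98.8 MPa, n = 0.468
Smallest n: sample Q with n = 0.468.

sample Q, n = 0.468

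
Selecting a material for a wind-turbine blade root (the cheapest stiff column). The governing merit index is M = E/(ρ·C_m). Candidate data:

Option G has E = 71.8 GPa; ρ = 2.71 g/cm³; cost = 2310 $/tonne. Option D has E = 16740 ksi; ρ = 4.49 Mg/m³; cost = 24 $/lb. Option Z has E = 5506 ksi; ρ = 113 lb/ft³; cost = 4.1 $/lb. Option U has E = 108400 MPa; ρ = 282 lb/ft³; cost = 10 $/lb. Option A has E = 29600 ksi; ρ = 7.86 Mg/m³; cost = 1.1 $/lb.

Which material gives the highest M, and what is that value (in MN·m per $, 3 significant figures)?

option G, M = 11.5 MN·m per $

Normalizing units and computing the index:
  option G: E = 71.80 GPa, ρ = 2710 kg/m³, cost = 2.310 $/kg
  option D: E = 115.4 GPa, ρ = 4490 kg/m³, cost = 52.91 $/kg
  option Z: E = 37.96 GPa, ρ = 1810 kg/m³, cost = 9.039 $/kg
  option U: E = 108.4 GPa, ρ = 4517 kg/m³, cost = 22.05 $/kg
  option A: E = 204.1 GPa, ρ = 7860 kg/m³, cost = 2.425 $/kg
  option G: M = 11.5 MN·m per $
  option A: M = 10.7 MN·m per $
  option Z: M = 2.32 MN·m per $
  option U: M = 1.09 MN·m per $
  option D: M = 0.486 MN·m per $
Highest index: option G.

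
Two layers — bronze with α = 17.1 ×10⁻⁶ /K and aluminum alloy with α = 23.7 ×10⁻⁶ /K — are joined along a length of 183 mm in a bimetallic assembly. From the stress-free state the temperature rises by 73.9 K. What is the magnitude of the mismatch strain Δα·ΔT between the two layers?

4.88×10⁻⁴

Δα = |17.1 − 23.7|×10⁻⁶/K = 6.60×10⁻⁶/K.
Mismatch strain = Δα·ΔT = 6.60×10⁻⁶ × 73.9 = 4.88×10⁻⁴.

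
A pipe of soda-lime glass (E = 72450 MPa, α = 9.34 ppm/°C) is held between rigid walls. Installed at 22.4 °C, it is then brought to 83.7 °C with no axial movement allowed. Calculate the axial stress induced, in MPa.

41.5 MPa

E = 72450 MPa = 72.45 GPa.
ΔT = 61.30 K. Constrained thermal stress σ = E·α·ΔT = 72.45×10³ MPa × 9.34×10⁻⁶ × 61.30 = 41.5 MPa (compressive).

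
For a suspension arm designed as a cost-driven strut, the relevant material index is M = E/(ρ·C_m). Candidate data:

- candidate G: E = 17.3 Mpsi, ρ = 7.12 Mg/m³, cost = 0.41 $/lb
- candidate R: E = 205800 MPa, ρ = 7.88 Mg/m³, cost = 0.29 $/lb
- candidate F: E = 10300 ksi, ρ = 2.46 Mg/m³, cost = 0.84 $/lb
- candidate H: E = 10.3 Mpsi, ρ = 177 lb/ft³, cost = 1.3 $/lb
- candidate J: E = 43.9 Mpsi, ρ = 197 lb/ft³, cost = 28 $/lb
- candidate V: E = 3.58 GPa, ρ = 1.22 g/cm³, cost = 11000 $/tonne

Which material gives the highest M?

candidate R

Convert each candidate to consistent units, then evaluate M:
  candidate G: E = 119.3 GPa, ρ = 7120 kg/m³, cost = 0.9039 $/kg
  candidate R: E = 205.8 GPa, ρ = 7880 kg/m³, cost = 0.6393 $/kg
  candidate F: E = 71.02 GPa, ρ = 2460 kg/m³, cost = 1.852 $/kg
  candidate H: E = 71.02 GPa, ρ = 2835 kg/m³, cost = 2.866 $/kg
  candidate J: E = 302.7 GPa, ρ = 3156 kg/m³, cost = 61.73 $/kg
  candidate V: E = 3.580 GPa, ρ = 1220 kg/m³, cost = 11.00 $/kg
  candidate R: M = 40.9 MN·m per $
  candidate G: M = 18.5 MN·m per $
  candidate F: M = 15.6 MN·m per $
  candidate H: M = 8.74 MN·m per $
  candidate J: M = 1.55 MN·m per $
  candidate V: M = 0.267 MN·m per $
Candidate R has the largest M.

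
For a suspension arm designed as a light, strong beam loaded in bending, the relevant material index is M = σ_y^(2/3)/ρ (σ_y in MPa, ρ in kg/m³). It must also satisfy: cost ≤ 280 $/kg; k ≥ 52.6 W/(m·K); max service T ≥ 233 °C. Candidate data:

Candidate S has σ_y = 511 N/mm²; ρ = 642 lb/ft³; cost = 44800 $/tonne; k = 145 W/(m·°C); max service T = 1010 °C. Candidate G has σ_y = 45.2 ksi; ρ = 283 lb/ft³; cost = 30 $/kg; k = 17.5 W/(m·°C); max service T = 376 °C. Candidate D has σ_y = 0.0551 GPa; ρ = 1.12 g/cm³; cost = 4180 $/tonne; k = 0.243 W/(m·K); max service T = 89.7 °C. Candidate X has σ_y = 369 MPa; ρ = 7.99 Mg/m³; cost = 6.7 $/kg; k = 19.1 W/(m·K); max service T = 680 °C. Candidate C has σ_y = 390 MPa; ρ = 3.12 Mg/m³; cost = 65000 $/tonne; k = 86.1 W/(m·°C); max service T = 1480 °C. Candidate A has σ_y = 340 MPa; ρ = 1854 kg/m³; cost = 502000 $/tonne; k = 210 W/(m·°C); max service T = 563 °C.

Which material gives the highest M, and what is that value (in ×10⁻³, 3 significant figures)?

Screen on constraints: cost ≤ 280 $/kg; k ≥ 52.6 W/(m·K); max service T ≥ 233 °C. Survivors: candidate S, candidate C.
Normalizing units and computing the index:
  candidate S: σ_y = 511.0 MPa, ρ = 10280 kg/m³
  candidate C: σ_y = 390.0 MPa, ρ = 3120 kg/m³
  candidate C: M = 17.1×10⁻³
  candidate S: M = 6.22×10⁻³
Candidate C has the largest M.

candidate C, M = 17.1×10⁻³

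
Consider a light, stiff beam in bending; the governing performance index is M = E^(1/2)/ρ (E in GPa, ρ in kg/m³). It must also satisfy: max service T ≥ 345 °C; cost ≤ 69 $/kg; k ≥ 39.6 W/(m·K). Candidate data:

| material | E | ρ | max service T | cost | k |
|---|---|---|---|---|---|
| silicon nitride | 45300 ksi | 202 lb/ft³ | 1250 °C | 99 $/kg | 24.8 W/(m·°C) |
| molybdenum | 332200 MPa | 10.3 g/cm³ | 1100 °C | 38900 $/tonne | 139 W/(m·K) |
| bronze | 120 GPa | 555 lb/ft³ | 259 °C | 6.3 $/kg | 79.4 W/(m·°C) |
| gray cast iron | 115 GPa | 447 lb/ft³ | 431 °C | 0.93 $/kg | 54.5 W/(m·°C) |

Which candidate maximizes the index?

Screen on constraints: max service T ≥ 345 °C; cost ≤ 69 $/kg; k ≥ 39.6 W/(m·K). Survivors: molybdenum, gray cast iron.
After converting to SI:
  molybdenum: E = 332.2 GPa, ρ = 10300 kg/m³
  gray cast iron: E = 115.0 GPa, ρ = 7160 kg/m³
  molybdenum: M = 1.77×10⁻³
  gray cast iron: M = 1.50×10⁻³
The maximum is for molybdenum.

molybdenum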